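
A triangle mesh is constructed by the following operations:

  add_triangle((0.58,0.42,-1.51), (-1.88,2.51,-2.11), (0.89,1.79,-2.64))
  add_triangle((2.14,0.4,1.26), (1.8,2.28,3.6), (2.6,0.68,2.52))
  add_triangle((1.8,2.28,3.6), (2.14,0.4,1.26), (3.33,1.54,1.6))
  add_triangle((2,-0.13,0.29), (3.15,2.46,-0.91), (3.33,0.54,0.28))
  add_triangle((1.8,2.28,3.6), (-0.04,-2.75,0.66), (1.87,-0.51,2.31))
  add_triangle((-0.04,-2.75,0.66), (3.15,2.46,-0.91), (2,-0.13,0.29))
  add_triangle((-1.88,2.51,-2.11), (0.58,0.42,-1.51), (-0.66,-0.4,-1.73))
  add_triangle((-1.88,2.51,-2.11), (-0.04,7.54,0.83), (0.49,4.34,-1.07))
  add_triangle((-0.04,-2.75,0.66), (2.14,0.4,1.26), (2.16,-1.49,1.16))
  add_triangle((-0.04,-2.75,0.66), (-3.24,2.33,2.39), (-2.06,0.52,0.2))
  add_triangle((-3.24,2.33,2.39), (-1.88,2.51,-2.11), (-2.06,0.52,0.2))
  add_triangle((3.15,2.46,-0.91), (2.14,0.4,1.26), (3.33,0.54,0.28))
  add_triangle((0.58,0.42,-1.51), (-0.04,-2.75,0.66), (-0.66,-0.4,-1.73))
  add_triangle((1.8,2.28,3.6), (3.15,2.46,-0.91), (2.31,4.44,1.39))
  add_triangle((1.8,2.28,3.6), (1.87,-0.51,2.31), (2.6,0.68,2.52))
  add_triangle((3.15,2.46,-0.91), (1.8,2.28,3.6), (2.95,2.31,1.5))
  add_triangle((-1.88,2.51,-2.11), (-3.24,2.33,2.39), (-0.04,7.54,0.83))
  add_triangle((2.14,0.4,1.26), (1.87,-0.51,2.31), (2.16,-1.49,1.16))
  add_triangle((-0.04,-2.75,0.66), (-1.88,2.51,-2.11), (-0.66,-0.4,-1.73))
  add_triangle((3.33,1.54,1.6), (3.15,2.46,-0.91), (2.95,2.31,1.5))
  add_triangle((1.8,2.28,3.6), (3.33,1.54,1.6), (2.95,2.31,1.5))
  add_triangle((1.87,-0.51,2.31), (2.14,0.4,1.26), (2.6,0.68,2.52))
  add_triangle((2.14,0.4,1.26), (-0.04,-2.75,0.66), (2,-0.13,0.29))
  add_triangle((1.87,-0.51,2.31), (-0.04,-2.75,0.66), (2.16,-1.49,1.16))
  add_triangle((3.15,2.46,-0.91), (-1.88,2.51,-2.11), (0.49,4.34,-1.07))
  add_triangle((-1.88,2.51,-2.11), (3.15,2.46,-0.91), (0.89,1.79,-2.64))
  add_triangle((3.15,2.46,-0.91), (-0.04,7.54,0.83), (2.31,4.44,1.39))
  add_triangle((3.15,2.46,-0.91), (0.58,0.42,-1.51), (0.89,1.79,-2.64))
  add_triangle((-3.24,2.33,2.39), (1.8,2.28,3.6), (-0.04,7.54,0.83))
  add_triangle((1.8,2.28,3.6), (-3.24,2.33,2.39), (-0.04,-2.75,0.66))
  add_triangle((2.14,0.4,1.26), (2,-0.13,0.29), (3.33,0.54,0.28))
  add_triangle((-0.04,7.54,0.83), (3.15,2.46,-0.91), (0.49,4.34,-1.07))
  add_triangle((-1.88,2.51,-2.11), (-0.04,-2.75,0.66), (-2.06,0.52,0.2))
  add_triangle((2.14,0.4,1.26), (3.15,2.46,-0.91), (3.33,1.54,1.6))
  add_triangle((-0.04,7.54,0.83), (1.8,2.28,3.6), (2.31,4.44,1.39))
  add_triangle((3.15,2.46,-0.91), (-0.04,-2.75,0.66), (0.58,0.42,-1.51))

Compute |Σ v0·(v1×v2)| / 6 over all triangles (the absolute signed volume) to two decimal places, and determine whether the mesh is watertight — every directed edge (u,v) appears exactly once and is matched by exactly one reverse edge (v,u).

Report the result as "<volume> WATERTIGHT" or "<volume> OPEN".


Per-triangle v0·(v1×v2)/6:
  t1: +0.6548
  t2: +0.5099
  t3: +1.0813
  t4: +0.1644
  t5: +1.7971
  t6: +0.6626
  t7: +1.2377
  t8: +5.1691
  t9: -0.5710
  t10: +2.3074
  t11: +2.6406
  t12: +1.2029
  t13: +0.9028
  t14: +4.7574
  t15: +1.1933
  t16: +1.0663
  t17: +14.6838
  t18: +0.8508
  t19: +1.1519
  t20: +1.3180
  t21: +1.3693
  t22: +0.3869
  t23: +0.9910
  t24: +1.4970
  t25: +3.5730
  t26: +3.4516
  t27: +7.0450
  t28: +0.8129
  t29: +18.4423
  t30: +8.6113
  t31: +0.2759
  t32: +5.3909
  t33: +1.7140
  t34: +0.6641
  t35: +7.7687
  t36: +1.9274
Σ = +106.7026 → |volume| = 106.70

Directed edges: 108 total, each appears once with its reverse present → watertight.

106.70 WATERTIGHT


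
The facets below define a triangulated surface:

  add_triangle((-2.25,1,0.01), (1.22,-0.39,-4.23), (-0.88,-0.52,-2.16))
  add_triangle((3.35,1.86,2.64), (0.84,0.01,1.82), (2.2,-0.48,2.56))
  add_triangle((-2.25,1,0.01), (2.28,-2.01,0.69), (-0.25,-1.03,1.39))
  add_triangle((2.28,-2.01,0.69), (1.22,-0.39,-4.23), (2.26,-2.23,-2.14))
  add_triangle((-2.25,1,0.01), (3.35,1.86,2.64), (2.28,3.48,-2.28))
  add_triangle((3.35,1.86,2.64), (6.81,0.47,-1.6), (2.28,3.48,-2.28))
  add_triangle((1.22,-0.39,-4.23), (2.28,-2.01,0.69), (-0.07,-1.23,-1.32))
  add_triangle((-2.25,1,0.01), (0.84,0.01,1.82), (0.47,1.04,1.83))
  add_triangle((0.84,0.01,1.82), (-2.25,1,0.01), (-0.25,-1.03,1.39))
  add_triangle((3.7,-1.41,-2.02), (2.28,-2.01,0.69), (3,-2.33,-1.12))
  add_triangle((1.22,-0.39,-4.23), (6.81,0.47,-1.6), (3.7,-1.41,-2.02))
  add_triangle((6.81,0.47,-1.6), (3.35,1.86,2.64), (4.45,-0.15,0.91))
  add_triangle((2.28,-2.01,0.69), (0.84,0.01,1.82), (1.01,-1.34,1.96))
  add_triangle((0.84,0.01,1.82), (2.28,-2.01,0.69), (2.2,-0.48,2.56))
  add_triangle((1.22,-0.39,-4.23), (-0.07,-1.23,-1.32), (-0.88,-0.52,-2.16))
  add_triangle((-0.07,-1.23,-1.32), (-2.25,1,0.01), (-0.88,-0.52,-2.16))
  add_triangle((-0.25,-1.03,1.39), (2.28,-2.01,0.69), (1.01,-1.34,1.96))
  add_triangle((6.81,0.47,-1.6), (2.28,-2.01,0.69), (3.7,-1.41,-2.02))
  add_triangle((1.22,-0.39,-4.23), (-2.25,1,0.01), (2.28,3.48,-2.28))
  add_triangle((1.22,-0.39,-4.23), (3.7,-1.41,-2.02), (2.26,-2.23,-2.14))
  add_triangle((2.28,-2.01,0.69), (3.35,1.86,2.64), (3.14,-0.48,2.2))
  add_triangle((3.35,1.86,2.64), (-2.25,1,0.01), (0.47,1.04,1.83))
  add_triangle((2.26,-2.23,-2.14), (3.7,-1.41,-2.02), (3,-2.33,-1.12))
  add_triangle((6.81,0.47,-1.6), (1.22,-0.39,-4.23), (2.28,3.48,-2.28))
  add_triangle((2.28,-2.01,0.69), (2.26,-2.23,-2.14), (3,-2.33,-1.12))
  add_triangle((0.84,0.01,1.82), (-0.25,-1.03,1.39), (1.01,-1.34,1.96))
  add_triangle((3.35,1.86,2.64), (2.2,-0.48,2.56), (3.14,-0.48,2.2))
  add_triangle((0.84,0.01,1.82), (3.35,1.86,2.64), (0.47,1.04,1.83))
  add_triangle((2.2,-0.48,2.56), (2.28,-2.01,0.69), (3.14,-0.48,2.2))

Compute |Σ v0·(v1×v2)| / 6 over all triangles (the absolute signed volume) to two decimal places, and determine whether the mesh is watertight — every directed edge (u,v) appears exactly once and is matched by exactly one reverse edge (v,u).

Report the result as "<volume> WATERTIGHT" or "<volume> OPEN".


Per-triangle v0·(v1×v2)/6:
  t1: +1.5669
  t2: +0.8896
  t3: +0.2195
  t4: -1.1509
  t5: +7.3241
  t6: +16.1489
  t7: +2.5959
  t8: +0.5908
  t9: +0.9801
  t10: +1.0515
  t11: +6.8344
  t12: +5.3932
  t13: +0.7393
  t14: +0.3282
  t15: +1.0724
  t16: +0.5722
  t17: +0.5357
  t18: +5.1474
  t19: +6.9888
  t20: +3.0501
  t21: +0.8719
  t22: +1.0574
  t23: +1.1002
  t24: +15.8100
  t25: +0.5209
  t26: +0.3985
  t27: +1.2865
  t28: +0.8756
  t29: +0.9539
Σ = +83.7528 → |volume| = 83.75

Directed edges: 87 total; 7 unmatched, e.g. (-2.25,1,0.01)→(2.28,-2.01,0.69) → open.

83.75 OPEN


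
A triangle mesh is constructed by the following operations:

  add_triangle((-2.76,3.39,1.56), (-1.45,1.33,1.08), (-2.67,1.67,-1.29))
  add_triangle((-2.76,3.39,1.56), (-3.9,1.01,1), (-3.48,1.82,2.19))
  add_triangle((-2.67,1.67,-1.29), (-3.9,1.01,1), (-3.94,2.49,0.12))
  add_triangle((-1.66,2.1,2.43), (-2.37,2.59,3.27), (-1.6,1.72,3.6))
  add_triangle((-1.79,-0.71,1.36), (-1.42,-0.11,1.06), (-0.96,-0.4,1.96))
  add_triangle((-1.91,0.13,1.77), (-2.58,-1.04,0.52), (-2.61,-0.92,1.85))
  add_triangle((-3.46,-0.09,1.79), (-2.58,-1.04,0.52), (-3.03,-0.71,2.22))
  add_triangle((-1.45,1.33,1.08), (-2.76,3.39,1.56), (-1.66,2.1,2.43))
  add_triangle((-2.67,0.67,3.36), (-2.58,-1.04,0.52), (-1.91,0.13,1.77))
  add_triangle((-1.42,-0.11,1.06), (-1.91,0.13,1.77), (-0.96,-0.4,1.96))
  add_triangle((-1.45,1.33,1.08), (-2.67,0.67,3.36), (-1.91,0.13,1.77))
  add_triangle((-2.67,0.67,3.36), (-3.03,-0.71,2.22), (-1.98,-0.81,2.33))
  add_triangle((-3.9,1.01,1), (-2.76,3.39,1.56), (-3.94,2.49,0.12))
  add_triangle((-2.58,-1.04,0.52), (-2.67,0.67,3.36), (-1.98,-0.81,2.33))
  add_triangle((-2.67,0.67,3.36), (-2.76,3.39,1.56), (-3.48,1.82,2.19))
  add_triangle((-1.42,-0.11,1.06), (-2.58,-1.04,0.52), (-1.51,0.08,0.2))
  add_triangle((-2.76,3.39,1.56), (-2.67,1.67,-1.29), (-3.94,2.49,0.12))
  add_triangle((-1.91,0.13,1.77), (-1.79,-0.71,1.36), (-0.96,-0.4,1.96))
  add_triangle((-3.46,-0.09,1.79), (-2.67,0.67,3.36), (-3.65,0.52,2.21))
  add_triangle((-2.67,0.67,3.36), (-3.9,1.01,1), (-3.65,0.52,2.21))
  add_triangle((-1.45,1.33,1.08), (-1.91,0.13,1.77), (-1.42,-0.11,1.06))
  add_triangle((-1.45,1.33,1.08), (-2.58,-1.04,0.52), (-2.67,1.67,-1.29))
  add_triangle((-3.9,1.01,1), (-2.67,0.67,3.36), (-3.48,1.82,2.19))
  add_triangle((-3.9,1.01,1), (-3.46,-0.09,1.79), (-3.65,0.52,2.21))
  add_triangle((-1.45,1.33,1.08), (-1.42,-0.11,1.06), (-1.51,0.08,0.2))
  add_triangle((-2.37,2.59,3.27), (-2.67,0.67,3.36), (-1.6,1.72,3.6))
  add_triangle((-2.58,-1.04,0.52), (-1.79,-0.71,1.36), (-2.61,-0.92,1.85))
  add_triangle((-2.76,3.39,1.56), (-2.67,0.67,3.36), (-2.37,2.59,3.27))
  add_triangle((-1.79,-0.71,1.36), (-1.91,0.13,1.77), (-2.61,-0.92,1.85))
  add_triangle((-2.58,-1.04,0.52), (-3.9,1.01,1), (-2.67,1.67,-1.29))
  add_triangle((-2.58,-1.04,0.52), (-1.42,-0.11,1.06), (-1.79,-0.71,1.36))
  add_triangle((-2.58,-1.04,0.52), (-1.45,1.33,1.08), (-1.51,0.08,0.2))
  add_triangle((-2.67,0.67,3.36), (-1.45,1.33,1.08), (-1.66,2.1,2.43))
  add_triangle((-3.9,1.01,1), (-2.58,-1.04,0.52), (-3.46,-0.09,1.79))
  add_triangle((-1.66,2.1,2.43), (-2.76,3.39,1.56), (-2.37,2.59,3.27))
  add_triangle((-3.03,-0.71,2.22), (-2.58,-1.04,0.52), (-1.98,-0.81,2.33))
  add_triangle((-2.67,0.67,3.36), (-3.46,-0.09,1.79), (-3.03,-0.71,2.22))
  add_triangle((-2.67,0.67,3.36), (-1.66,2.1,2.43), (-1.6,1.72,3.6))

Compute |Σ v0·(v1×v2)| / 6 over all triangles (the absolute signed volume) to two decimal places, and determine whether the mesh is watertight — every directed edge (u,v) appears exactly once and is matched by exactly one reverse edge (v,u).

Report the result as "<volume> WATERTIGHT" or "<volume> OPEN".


Per-triangle v0·(v1×v2)/6:
  t1: -0.7735
  t2: +1.7476
  t3: +1.3200
  t4: +0.1588
  t5: -0.1663
  t6: +0.4337
  t7: +0.6626
  t8: -0.3168
  t9: -0.0519
  t10: -0.1083
  t11: -0.3882
  t12: +0.8206
  t13: +2.3622
  t14: -1.4643
  t15: +1.8219
  t16: -0.2499
  t17: +1.4651
  t18: +0.3277
  t19: +0.5645
  t20: +0.7217
  t21: -0.1177
  t22: -2.4352
  t23: +1.6158
  t24: +0.5671
  t25: -0.3164
  t26: +1.2400
  t27: +0.0502
  t28: +2.0439
  t29: +0.0462
  t30: +2.2824
  t31: -0.1948
  t32: +0.3192
  t33: -0.7045
  t34: +1.0931
  t35: +0.2745
  t36: +0.4328
  t37: +0.9984
  t38: -0.9884
Σ = +15.0939 → |volume| = 15.09

Directed edges: 114 total, each appears once with its reverse present → watertight.

15.09 WATERTIGHT


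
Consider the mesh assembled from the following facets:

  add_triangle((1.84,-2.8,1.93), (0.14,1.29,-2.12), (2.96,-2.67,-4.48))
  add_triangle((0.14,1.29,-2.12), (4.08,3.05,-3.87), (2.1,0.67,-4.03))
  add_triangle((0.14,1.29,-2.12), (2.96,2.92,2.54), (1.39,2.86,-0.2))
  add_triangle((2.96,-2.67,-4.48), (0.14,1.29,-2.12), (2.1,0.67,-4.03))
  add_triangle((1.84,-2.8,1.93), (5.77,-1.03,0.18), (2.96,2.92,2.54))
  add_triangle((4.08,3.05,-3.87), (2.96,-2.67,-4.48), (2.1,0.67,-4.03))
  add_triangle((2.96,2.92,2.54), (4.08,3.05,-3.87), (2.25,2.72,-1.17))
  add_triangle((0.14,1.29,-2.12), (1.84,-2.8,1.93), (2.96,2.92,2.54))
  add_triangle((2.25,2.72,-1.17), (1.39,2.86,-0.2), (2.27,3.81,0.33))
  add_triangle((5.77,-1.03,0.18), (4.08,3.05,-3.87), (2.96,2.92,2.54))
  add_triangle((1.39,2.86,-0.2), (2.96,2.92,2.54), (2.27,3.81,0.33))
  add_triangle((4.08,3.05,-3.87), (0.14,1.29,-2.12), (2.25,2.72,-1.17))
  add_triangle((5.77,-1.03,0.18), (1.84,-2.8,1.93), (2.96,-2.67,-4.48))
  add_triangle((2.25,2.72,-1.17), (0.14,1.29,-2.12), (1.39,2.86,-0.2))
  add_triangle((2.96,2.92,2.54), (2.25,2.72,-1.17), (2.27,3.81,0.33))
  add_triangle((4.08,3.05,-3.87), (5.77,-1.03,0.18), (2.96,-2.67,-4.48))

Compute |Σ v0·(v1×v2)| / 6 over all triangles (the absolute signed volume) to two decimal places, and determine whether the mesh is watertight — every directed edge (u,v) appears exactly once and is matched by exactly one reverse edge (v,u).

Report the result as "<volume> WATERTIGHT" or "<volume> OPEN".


Per-triangle v0·(v1×v2)/6:
  t1: -2.2209
  t2: +2.8587
  t3: -0.8538
  t4: +1.8188
  t5: +12.0275
  t6: +5.7437
  t7: +3.3109
  t8: -4.9008
  t9: +0.4592
  t10: +22.1493
  t11: +0.1091
  t12: +2.1798
  t13: +14.7242
  t14: +1.1253
  t15: +2.0033
  t16: +24.8460
Σ = +85.3803 → |volume| = 85.38

Directed edges: 48 total, each appears once with its reverse present → watertight.

85.38 WATERTIGHT


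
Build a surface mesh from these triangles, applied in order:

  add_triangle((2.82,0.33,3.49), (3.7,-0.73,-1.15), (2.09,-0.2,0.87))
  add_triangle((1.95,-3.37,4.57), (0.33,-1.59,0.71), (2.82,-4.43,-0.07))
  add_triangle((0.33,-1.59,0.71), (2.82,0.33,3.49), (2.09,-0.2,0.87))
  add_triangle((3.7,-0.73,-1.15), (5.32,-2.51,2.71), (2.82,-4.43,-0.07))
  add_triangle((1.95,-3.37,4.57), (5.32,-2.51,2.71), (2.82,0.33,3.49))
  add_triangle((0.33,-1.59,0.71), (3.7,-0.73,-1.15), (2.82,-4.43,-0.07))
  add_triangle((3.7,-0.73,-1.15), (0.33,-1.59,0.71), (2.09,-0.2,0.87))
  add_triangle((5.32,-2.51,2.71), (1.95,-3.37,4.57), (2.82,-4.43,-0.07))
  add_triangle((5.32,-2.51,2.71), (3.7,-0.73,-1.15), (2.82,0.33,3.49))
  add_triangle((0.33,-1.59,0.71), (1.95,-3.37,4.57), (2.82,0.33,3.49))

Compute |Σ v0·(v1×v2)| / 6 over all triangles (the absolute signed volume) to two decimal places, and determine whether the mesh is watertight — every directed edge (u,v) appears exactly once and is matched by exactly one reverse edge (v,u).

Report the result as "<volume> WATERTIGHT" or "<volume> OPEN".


Per-triangle v0·(v1×v2)/6:
  t1: -0.2588
  t2: +2.2225
  t3: -1.3770
  t4: +9.6970
  t5: +9.7268
  t6: -1.1826
  t7: -1.5354
  t8: +13.1021
  t9: +6.3174
  t10: -1.1408
Σ = +35.5713 → |volume| = 35.57

Directed edges: 30 total, each appears once with its reverse present → watertight.

35.57 WATERTIGHT


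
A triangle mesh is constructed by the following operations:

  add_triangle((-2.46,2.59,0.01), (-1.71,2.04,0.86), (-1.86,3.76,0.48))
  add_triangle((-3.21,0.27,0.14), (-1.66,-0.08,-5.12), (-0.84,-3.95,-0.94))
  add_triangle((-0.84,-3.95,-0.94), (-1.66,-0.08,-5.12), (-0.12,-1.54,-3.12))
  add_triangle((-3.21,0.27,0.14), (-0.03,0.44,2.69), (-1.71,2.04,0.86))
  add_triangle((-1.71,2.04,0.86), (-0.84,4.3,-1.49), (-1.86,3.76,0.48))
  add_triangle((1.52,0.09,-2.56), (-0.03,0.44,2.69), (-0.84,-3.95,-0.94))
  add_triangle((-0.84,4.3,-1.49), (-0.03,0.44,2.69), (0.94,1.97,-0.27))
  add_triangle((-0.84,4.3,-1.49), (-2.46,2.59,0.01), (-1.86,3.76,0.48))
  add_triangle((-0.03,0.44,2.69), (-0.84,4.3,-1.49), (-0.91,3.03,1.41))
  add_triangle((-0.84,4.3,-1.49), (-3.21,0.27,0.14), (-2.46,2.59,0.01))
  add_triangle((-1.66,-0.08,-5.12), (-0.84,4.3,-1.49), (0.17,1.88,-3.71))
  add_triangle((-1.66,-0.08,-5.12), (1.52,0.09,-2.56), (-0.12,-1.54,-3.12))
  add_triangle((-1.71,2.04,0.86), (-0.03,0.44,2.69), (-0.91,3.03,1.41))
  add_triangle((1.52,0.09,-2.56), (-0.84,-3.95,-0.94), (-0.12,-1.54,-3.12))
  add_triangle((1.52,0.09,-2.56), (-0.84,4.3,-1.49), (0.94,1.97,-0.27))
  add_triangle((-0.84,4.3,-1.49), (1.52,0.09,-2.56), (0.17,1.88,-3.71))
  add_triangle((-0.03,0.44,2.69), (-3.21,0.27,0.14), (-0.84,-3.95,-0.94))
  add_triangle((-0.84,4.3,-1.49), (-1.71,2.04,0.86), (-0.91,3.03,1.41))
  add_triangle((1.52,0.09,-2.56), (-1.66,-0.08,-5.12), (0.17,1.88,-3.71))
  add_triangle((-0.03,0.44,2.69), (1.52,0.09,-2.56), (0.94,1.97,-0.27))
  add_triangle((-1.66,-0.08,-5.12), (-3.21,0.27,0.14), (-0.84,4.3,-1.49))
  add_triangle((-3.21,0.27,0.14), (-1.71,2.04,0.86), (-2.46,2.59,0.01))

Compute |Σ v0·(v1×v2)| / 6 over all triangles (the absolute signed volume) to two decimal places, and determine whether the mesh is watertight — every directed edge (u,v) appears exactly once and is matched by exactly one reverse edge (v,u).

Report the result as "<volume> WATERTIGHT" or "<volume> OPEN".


69.85 WATERTIGHT

Per-triangle v0·(v1×v2)/6:
  t1: +0.5837
  t2: +11.0544
  t3: +3.6751
  t4: +2.5437
  t5: -0.4119
  t6: +2.3444
  t7: +2.6823
  t8: +1.7648
  t9: +0.7466
  t10: +1.7262
  t11: +5.6550
  t12: +3.0894
  t13: +1.3726
  t14: +2.3680
  t15: +2.8557
  t16: +2.3966
  t17: +5.5549
  t18: +1.9549
  t19: +3.7340
  t20: +1.1331
  t21: +11.9282
  t22: +1.1001
Σ = +69.8519 → |volume| = 69.85

Directed edges: 66 total, each appears once with its reverse present → watertight.


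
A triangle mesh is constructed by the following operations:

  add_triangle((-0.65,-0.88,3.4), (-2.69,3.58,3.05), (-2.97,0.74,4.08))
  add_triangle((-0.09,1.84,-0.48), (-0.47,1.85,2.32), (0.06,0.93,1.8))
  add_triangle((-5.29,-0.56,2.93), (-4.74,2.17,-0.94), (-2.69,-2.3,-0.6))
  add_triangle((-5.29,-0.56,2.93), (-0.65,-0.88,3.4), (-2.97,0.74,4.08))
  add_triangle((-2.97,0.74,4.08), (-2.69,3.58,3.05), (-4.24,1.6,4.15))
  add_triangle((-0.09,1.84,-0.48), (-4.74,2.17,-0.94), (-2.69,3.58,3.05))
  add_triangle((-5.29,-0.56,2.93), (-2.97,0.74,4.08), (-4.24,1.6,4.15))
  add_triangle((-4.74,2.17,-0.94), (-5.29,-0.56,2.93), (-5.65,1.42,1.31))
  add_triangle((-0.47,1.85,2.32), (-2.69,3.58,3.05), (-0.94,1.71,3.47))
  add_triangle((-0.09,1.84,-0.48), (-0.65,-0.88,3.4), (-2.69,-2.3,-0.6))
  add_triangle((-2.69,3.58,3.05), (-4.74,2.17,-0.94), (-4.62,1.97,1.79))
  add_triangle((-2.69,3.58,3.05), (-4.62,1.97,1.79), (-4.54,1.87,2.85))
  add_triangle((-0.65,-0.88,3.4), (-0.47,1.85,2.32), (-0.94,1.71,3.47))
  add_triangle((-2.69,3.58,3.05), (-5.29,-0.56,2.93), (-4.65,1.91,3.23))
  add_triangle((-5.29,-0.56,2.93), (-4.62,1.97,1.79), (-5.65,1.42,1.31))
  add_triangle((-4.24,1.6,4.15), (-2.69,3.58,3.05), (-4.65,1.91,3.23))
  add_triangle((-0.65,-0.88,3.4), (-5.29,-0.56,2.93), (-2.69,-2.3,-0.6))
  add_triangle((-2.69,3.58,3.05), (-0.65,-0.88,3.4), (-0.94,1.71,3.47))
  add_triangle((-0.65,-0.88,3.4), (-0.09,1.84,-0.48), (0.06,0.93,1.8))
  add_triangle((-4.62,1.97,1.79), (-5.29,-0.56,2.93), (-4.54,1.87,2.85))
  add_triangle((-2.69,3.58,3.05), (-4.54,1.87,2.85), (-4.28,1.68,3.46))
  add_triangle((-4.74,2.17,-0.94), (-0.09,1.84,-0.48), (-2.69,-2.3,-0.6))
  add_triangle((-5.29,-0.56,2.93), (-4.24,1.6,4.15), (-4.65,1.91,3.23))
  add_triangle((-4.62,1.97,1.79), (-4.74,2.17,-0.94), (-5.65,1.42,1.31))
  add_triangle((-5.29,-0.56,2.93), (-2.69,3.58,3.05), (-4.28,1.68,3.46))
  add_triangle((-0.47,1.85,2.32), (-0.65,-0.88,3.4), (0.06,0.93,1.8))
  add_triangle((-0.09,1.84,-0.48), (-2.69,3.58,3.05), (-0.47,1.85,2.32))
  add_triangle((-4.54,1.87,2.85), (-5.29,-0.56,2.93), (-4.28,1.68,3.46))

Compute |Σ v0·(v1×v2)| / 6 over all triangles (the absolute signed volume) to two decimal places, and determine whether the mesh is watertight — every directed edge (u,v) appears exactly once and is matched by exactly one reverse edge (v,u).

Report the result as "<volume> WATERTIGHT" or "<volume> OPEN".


Per-triangle v0·(v1×v2)/6:
  t1: +3.2782
  t2: +0.3284
  t3: +11.2579
  t4: +4.5676
  t5: +2.2384
  t6: +5.9497
  t7: +2.7238
  t8: +2.0581
  t9: +0.9521
  t10: -2.9798
  t11: +5.4315
  t12: +2.1457
  t13: +0.3450
  t14: -1.0741
  t15: +2.5765
  t16: +2.4407
  t17: +6.8961
  t18: +2.4290
  t19: -0.5367
  t20: +2.3207
  t21: +1.5317
  t22: +1.3839
  t23: +2.6334
  t24: +2.2156
  t25: -0.7781
  t26: +0.5821
  t27: +1.6978
  t28: +1.6270
Σ = +64.2419 → |volume| = 64.24

Directed edges: 84 total, each appears once with its reverse present → watertight.

64.24 WATERTIGHT


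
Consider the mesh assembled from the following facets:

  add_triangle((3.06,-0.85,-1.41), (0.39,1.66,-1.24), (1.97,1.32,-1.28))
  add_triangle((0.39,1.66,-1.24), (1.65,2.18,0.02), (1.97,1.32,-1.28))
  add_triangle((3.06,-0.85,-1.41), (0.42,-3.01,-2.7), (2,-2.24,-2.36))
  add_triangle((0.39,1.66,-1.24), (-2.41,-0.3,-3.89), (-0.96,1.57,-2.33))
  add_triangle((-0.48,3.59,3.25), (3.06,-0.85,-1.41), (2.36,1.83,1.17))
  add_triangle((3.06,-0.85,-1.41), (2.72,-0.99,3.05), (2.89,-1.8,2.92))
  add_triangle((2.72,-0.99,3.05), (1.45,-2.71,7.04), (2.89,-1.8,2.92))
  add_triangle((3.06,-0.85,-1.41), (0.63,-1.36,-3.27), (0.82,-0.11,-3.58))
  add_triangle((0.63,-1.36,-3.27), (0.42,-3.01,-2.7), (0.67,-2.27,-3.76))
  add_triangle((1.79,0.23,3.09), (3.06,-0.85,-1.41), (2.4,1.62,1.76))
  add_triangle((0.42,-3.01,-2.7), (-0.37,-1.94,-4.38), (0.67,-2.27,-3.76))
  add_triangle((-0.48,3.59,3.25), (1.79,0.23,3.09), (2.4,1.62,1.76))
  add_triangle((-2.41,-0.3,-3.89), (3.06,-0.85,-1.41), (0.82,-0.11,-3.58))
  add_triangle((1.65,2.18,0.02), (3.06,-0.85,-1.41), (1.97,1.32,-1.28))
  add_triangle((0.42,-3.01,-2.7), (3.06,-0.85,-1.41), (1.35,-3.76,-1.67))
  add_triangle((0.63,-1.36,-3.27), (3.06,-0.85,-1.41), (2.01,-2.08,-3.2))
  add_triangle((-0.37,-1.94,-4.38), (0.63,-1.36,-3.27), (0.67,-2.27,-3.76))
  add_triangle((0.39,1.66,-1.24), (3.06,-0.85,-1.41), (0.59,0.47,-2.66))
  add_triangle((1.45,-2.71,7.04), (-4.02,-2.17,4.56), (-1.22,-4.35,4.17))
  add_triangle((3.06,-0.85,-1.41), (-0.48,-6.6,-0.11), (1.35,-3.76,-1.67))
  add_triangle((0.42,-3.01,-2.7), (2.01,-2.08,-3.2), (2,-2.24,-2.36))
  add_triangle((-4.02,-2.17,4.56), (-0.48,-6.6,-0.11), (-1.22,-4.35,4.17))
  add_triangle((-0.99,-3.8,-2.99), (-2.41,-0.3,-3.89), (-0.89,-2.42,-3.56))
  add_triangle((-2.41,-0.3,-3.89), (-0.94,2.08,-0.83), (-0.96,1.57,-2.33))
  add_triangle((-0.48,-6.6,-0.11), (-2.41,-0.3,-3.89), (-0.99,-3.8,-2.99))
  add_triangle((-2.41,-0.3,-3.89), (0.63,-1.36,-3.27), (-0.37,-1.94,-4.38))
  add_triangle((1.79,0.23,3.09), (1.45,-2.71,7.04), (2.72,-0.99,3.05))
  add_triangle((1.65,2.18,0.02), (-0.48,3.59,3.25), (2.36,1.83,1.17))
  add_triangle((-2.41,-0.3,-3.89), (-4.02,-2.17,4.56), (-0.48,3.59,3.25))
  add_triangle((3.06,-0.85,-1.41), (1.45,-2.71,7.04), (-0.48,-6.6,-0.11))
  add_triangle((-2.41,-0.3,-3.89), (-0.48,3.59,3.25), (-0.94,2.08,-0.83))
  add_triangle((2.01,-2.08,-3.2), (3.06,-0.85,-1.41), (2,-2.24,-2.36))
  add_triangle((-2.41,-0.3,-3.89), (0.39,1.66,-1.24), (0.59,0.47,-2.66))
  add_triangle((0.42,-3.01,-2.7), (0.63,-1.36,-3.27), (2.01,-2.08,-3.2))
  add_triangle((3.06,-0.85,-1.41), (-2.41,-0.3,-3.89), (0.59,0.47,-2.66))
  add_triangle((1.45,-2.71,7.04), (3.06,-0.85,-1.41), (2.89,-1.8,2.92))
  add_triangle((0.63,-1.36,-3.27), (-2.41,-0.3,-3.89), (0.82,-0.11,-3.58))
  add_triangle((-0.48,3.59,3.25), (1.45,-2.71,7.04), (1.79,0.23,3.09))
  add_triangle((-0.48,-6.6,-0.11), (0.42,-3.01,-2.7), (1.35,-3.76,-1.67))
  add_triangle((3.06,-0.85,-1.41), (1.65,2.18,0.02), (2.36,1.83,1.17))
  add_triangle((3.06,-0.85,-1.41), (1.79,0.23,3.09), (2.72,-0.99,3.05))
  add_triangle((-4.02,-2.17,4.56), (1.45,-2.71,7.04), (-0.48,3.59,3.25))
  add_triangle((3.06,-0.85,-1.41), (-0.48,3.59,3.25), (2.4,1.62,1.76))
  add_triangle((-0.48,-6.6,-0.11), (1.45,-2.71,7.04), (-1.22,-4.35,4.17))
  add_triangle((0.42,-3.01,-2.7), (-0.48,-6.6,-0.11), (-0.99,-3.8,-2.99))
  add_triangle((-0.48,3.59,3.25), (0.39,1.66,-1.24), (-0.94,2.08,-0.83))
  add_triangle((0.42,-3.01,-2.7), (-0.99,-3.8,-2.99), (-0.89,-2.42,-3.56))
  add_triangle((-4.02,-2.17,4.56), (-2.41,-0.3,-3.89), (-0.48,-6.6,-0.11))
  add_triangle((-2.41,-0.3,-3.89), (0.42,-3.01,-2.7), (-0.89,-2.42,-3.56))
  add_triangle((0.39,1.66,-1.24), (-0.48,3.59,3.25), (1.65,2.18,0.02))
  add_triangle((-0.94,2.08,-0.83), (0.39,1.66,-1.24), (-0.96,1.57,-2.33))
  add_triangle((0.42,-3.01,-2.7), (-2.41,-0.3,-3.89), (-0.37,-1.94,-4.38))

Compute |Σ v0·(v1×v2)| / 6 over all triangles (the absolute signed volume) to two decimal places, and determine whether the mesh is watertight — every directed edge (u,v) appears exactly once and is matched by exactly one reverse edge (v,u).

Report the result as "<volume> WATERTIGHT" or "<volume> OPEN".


Per-triangle v0·(v1×v2)/6:
  t1: +0.6740
  t2: +0.8496
  t3: -0.0307
  t4: +0.7635
  t5: -0.1402
  t6: +1.6802
  t7: +2.1534
  t8: +2.1142
  t9: +0.0174
  t10: +3.5025
  t11: +1.0219
  t12: +4.1921
  t13: -1.8836
  t14: +1.2439
  t15: +2.7807
  t16: +0.9382
  t17: +0.4637
  t18: +1.8110
  t19: +14.9599
  t20: +3.0269
  t21: +0.8269
  t22: +13.4552
  t23: +1.8448
  t24: +1.1551
  t25: +4.6386
  t26: +1.0756
  t27: +3.2348
  t28: +2.4792
  t29: +18.8963
  t30: +26.8594
  t31: +2.5442
  t32: +0.8371
  t33: +2.0404
  t34: +1.4740
  t35: +2.7973
  t36: +1.0826
  t37: +2.4679
  t38: +8.4668
  t39: +3.6024
  t40: +2.0484
  t41: +2.0641
  t42: +28.7284
  t43: +1.5200
  t44: +14.7292
  t45: +4.1370
  t46: +2.0796
  t47: +1.3173
  t48: +28.5792
  t49: +0.5213
  t50: +2.4709
  t51: +0.7235
  t52: +2.0832
Σ = +230.9195 → |volume| = 230.92

Directed edges: 156 total, each appears once with its reverse present → watertight.

230.92 WATERTIGHT


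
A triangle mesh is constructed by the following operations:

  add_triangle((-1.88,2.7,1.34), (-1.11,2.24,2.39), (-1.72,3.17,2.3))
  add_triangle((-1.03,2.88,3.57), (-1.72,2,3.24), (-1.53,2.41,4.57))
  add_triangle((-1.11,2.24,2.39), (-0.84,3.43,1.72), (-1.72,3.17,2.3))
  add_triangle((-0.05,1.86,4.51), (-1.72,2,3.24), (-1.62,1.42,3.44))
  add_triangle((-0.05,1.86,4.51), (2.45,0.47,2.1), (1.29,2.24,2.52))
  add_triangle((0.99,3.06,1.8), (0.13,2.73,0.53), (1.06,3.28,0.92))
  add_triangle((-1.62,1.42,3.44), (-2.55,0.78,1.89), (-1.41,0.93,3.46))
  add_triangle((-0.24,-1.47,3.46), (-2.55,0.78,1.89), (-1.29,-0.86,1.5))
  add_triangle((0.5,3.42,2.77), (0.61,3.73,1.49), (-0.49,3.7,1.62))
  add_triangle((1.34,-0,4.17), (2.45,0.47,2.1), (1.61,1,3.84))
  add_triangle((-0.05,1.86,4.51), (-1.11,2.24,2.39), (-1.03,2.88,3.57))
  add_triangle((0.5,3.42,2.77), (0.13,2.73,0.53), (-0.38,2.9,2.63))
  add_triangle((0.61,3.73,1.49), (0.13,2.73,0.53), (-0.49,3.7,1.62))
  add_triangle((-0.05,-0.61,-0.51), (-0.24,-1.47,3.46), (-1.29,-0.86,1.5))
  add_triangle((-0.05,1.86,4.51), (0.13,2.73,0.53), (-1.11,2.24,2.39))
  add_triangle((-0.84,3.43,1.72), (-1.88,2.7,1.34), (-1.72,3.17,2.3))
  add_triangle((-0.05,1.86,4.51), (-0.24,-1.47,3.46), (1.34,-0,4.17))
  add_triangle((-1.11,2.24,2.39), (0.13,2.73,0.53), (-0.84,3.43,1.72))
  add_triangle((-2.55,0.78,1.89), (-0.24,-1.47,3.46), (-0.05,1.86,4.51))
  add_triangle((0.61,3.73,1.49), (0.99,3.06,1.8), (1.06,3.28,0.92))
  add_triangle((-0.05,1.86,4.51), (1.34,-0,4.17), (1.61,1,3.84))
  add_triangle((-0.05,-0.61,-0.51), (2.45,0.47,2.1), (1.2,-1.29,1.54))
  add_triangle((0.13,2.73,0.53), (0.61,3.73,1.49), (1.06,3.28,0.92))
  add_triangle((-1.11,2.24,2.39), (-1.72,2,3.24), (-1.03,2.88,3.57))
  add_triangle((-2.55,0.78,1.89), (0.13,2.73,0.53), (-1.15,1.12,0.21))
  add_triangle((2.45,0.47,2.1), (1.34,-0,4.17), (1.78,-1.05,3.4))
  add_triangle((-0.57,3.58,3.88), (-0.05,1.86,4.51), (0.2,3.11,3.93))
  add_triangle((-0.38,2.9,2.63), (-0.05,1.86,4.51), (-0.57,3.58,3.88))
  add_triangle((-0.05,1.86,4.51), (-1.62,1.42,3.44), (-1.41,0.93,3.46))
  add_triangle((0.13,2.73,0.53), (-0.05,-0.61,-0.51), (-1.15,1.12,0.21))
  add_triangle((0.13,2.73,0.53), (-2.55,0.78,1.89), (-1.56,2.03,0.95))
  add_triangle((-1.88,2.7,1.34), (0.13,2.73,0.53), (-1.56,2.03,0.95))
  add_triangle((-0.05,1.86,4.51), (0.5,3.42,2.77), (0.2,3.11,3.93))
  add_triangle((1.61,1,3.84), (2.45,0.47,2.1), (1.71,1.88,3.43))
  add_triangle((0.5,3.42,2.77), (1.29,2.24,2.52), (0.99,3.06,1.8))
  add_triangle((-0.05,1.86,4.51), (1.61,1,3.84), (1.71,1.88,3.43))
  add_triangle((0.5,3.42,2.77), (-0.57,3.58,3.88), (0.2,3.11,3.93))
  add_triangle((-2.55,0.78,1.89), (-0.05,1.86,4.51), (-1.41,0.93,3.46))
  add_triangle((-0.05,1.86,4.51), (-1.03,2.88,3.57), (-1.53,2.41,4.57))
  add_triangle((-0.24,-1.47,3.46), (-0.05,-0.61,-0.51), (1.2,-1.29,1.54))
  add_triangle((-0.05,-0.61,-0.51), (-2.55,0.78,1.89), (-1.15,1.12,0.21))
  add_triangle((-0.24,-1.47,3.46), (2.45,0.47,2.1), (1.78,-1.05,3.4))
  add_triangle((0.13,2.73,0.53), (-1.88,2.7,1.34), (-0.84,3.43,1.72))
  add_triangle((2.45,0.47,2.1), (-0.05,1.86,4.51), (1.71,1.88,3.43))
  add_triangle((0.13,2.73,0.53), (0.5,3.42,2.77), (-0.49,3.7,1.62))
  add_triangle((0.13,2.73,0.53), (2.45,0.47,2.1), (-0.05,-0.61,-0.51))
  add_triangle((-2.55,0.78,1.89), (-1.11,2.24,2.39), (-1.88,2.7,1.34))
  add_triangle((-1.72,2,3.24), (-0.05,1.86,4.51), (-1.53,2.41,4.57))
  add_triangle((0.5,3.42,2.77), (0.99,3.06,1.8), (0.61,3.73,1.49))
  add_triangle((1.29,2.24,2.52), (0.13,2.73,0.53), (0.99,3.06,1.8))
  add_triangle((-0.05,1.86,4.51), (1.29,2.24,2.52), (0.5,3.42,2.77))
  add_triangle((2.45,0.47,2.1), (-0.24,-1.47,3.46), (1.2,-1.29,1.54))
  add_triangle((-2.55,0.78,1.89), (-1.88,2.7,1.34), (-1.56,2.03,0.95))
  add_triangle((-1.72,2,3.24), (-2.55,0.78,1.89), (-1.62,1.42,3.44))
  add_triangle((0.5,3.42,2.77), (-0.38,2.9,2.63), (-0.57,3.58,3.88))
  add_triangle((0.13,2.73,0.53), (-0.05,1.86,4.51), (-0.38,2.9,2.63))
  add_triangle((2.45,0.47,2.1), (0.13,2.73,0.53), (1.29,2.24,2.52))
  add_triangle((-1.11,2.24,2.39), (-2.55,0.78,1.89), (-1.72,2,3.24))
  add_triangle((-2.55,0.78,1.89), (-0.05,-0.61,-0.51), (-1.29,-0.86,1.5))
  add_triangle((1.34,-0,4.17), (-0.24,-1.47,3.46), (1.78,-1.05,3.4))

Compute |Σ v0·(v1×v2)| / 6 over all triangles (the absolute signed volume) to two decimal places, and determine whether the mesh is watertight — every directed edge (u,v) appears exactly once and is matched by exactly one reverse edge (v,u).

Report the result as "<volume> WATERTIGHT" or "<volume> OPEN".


Per-triangle v0·(v1×v2)/6:
  t1: +0.1332
  t2: +0.5193
  t3: +0.4554
  t4: +0.7876
  t5: +2.6246
  t6: -0.3871
  t7: +0.4742
  t8: +1.3933
  t9: +0.9505
  t10: +1.1109
  t11: -0.2127
  t12: +0.8135
  t13: +0.4095
  t14: +0.5544
  t15: +2.1735
  t16: +0.5025
  t17: +3.2792
  t18: +0.3090
  t19: +5.5072
  t20: +0.3068
  t21: +1.5281
  t22: +0.4154
  t23: +0.2592
  t24: +0.2993
  t25: +0.9606
  t26: +1.5200
  t27: +0.9524
  t28: -0.1970
  t29: +0.5922
  t30: +0.2143
  t31: -0.6561
  t32: +0.1069
  t33: +0.1771
  t34: +1.0046
  t35: +0.5905
  t36: +1.3450
  t37: +0.7371
  t38: -0.9453
  t39: +1.1742
  t40: +0.6543
  t41: +0.3493
  t42: -0.9930
  t43: +0.5909
  t44: -1.3857
  t45: -0.7767
  t46: +0.4134
  t47: +1.4586
  t48: -0.0732
  t49: +0.4486
  t50: -0.1517
  t51: +1.7773
  t52: +1.9781
  t53: +0.1510
  t54: +0.6306
  t55: +0.2741
  t56: -0.8477
  t57: +1.2216
  t58: +0.6055
  t59: +0.4362
  t60: +1.6888
Σ = +40.2338 → |volume| = 40.23

Directed edges: 180 total, each appears once with its reverse present → watertight.

40.23 WATERTIGHT


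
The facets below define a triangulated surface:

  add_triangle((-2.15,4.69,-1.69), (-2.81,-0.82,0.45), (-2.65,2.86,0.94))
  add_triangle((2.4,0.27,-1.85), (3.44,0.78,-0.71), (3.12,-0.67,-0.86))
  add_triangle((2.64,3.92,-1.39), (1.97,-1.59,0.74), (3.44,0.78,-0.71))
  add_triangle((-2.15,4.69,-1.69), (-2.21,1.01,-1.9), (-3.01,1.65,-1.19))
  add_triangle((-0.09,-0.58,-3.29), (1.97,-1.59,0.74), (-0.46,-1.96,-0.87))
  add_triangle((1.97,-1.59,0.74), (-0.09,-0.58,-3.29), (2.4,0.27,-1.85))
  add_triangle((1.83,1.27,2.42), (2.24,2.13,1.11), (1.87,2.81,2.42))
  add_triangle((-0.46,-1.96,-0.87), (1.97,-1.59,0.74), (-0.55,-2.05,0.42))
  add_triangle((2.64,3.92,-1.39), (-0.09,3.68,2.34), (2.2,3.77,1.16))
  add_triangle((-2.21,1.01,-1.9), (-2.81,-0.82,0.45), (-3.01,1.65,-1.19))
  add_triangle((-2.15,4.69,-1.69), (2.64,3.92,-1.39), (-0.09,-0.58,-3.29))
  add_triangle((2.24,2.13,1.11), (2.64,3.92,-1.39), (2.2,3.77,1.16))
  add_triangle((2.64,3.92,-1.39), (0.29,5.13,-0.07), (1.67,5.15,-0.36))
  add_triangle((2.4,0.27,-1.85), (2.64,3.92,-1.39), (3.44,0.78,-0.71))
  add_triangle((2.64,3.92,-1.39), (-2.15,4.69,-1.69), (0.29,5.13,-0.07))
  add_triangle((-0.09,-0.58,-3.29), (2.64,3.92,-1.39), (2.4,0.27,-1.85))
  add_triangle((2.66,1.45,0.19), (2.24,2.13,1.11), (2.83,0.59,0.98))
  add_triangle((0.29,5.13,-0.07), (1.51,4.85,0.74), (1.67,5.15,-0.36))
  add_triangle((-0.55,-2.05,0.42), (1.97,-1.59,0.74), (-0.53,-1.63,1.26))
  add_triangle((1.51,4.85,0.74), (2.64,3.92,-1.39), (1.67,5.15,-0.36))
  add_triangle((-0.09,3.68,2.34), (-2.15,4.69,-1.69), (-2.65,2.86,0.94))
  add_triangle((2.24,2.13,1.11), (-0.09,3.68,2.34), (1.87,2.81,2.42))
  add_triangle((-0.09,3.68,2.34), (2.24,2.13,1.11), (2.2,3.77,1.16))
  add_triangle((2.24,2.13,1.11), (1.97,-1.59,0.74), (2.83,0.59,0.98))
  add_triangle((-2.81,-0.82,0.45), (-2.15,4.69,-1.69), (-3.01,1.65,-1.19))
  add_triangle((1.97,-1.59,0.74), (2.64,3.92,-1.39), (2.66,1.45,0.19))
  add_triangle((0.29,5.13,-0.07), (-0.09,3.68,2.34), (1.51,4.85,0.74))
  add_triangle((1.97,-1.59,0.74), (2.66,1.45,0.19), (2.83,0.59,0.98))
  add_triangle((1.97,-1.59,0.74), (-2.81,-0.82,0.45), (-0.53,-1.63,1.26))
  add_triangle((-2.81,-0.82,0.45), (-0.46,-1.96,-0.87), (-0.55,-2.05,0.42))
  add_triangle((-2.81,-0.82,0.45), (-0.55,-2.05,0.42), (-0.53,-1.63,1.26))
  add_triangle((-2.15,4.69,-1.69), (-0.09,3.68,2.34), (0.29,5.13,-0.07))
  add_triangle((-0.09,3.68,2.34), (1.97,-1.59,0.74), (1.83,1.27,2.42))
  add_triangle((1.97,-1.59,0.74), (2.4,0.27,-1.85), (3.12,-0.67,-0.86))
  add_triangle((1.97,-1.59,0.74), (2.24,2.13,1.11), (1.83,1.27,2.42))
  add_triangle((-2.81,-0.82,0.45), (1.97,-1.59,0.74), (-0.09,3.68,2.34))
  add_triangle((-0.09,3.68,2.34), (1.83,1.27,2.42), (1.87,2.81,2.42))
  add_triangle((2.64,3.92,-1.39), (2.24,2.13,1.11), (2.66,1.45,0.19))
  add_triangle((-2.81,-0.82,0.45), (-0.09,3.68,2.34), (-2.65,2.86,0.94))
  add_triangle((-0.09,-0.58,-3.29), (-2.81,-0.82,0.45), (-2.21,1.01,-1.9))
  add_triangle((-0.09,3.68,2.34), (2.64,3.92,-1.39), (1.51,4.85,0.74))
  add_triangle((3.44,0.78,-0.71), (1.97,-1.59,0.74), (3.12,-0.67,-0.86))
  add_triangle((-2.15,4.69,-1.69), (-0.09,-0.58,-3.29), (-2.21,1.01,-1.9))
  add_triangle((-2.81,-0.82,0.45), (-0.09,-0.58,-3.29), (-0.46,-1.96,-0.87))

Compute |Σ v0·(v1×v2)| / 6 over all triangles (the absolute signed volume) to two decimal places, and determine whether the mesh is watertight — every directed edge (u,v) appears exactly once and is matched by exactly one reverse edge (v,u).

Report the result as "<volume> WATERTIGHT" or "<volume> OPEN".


Per-triangle v0·(v1×v2)/6:
  t1: +4.7456
  t2: +1.0359
  t3: +1.1966
  t4: +1.8928
  t5: +2.3430
  t6: +2.9492
  t7: +0.8450
  t8: +1.0505
  t9: +3.3824
  t10: +1.3730
  t11: +12.1292
  t12: +1.7271
  t13: +0.9766
  t14: +2.7125
  t15: +6.1219
  t16: +4.7214
  t17: +0.7147
  t18: +1.2566
  t19: +0.7714
  t20: +1.2077
  t21: +6.2967
  t22: +1.1808
  t23: +1.3957
  t24: +0.3608
  t25: +1.7550
  t26: +1.2051
  t27: +2.7310
  t28: +0.6655
  t29: -0.4622
  t30: +1.1189
  t31: +0.8105
  t32: +5.3500
  t33: +0.0889
  t34: +0.1972
  t35: +1.9979
  t36: +4.1899
  t37: +1.1946
  t38: +1.6810
  t39: +3.0622
  t40: +3.1456
  t41: +0.0549
  t42: +1.1578
  t43: +4.3508
  t44: +2.5808
Σ = +99.2626 → |volume| = 99.26

Directed edges: 132 total, each appears once with its reverse present → watertight.

99.26 WATERTIGHT


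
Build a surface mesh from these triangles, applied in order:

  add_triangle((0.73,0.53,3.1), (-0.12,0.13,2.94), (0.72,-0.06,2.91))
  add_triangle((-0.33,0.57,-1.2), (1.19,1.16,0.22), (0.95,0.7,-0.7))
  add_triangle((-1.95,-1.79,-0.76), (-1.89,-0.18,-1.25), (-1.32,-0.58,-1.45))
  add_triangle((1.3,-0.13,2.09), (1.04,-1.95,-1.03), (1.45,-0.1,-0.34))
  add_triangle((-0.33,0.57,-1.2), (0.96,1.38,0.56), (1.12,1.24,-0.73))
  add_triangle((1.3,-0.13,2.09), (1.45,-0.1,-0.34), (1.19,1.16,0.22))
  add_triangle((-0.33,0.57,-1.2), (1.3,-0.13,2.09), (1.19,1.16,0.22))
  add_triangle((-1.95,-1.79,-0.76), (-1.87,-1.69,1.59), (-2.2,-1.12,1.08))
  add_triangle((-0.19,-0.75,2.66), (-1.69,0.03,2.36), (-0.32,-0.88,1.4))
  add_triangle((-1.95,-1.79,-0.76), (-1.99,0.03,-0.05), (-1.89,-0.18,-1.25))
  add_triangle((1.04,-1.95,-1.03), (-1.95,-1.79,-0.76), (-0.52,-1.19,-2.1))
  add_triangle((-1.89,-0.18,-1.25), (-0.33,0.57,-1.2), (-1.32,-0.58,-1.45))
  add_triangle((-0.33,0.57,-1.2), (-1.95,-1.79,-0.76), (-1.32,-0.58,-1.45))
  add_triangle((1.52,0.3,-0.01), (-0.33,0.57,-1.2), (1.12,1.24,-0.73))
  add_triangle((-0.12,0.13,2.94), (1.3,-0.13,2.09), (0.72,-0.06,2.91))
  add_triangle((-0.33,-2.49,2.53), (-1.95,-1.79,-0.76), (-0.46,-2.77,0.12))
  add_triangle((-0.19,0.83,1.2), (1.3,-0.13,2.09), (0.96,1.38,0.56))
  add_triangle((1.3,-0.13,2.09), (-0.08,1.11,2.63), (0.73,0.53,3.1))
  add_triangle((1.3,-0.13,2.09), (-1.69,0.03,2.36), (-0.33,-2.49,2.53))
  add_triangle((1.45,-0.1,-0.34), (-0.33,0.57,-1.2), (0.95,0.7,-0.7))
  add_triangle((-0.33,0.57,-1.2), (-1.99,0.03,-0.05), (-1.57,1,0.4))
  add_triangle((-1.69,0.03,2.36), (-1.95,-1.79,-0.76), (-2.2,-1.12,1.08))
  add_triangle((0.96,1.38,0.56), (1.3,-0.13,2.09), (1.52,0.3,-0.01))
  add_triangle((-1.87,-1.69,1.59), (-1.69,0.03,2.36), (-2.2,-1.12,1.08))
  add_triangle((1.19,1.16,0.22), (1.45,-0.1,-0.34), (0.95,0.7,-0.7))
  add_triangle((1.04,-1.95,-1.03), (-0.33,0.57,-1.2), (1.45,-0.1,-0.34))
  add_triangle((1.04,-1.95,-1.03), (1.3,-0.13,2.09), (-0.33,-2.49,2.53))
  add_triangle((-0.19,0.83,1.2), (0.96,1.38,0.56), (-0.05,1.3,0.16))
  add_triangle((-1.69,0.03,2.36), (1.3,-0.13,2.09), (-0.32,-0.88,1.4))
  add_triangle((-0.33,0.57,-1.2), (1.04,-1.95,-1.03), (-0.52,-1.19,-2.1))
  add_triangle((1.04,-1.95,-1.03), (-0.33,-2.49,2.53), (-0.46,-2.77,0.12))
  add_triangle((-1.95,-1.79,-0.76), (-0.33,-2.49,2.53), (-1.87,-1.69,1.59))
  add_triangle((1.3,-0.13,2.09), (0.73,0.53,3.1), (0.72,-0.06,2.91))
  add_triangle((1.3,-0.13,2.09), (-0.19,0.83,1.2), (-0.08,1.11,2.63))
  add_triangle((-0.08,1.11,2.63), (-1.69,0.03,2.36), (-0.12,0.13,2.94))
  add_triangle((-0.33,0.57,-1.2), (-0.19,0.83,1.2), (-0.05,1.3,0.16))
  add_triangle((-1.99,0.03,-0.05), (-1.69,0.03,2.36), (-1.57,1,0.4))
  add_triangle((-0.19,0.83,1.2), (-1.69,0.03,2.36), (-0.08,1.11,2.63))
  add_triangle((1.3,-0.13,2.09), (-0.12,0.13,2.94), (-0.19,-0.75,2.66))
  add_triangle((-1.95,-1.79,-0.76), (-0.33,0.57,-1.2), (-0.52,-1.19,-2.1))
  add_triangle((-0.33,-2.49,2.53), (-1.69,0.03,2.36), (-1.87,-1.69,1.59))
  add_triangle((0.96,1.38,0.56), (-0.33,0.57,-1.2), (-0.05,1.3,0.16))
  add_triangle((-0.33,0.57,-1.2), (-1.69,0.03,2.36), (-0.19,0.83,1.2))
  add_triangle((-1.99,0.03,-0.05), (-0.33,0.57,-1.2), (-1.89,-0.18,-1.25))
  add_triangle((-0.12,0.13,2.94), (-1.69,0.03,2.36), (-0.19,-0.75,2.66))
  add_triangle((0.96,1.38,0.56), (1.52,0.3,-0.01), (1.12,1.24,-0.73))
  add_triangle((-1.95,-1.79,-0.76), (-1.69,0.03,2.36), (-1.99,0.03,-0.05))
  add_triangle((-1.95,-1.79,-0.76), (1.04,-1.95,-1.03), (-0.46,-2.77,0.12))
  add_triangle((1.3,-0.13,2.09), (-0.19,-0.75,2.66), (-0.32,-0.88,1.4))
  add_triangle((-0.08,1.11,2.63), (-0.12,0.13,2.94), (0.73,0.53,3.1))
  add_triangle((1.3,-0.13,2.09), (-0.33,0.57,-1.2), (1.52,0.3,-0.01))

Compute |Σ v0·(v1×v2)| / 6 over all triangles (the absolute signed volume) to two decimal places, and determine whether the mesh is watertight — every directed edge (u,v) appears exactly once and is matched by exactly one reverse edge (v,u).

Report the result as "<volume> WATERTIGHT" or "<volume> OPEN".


31.38 OPEN

Per-triangle v0·(v1×v2)/6:
  t1: +0.2407
  t2: +0.2059
  t3: +0.3674
  t4: +1.0947
  t5: +0.2908
  t6: +0.7237
  t7: +0.0115
  t8: +0.6611
  t9: +0.3951
  t10: +0.6765
  t11: +1.4587
  t12: +0.2498
  t13: -0.0455
  t14: +0.1940
  t15: -0.0367
  t16: +1.8158
  t17: +0.6542
  t18: +0.0995
  t19: +2.6832
  t20: +0.1732
  t21: +0.4682
  t22: +0.1133
  t23: +0.6884
  t24: +0.6335
  t25: +0.2356
  t26: +0.6838
  t27: +2.7012
  t28: +0.2543
  t29: -0.9456
  t30: +0.5509
  t31: +1.5680
  t32: +1.6712
  t33: +0.2240
  t34: +0.1253
  t35: +0.7750
  t36: +0.1168
  t37: +0.7773
  t38: +0.2945
  t39: +0.5978
  t40: +0.7864
  t41: +1.7223
  t42: +0.2528
  t43: +0.5352
  t44: +0.3078
  t45: +0.6746
  t46: +0.3641
  t47: +1.4487
  t48: +1.3777
  t49: +0.2670
  t50: +0.4118
  t51: -0.2199
Σ = +31.3756 → |volume| = 31.38

Directed edges: 153 total; 3 unmatched, e.g. (-1.57,1,0.4)→(-0.33,0.57,-1.2) → open.


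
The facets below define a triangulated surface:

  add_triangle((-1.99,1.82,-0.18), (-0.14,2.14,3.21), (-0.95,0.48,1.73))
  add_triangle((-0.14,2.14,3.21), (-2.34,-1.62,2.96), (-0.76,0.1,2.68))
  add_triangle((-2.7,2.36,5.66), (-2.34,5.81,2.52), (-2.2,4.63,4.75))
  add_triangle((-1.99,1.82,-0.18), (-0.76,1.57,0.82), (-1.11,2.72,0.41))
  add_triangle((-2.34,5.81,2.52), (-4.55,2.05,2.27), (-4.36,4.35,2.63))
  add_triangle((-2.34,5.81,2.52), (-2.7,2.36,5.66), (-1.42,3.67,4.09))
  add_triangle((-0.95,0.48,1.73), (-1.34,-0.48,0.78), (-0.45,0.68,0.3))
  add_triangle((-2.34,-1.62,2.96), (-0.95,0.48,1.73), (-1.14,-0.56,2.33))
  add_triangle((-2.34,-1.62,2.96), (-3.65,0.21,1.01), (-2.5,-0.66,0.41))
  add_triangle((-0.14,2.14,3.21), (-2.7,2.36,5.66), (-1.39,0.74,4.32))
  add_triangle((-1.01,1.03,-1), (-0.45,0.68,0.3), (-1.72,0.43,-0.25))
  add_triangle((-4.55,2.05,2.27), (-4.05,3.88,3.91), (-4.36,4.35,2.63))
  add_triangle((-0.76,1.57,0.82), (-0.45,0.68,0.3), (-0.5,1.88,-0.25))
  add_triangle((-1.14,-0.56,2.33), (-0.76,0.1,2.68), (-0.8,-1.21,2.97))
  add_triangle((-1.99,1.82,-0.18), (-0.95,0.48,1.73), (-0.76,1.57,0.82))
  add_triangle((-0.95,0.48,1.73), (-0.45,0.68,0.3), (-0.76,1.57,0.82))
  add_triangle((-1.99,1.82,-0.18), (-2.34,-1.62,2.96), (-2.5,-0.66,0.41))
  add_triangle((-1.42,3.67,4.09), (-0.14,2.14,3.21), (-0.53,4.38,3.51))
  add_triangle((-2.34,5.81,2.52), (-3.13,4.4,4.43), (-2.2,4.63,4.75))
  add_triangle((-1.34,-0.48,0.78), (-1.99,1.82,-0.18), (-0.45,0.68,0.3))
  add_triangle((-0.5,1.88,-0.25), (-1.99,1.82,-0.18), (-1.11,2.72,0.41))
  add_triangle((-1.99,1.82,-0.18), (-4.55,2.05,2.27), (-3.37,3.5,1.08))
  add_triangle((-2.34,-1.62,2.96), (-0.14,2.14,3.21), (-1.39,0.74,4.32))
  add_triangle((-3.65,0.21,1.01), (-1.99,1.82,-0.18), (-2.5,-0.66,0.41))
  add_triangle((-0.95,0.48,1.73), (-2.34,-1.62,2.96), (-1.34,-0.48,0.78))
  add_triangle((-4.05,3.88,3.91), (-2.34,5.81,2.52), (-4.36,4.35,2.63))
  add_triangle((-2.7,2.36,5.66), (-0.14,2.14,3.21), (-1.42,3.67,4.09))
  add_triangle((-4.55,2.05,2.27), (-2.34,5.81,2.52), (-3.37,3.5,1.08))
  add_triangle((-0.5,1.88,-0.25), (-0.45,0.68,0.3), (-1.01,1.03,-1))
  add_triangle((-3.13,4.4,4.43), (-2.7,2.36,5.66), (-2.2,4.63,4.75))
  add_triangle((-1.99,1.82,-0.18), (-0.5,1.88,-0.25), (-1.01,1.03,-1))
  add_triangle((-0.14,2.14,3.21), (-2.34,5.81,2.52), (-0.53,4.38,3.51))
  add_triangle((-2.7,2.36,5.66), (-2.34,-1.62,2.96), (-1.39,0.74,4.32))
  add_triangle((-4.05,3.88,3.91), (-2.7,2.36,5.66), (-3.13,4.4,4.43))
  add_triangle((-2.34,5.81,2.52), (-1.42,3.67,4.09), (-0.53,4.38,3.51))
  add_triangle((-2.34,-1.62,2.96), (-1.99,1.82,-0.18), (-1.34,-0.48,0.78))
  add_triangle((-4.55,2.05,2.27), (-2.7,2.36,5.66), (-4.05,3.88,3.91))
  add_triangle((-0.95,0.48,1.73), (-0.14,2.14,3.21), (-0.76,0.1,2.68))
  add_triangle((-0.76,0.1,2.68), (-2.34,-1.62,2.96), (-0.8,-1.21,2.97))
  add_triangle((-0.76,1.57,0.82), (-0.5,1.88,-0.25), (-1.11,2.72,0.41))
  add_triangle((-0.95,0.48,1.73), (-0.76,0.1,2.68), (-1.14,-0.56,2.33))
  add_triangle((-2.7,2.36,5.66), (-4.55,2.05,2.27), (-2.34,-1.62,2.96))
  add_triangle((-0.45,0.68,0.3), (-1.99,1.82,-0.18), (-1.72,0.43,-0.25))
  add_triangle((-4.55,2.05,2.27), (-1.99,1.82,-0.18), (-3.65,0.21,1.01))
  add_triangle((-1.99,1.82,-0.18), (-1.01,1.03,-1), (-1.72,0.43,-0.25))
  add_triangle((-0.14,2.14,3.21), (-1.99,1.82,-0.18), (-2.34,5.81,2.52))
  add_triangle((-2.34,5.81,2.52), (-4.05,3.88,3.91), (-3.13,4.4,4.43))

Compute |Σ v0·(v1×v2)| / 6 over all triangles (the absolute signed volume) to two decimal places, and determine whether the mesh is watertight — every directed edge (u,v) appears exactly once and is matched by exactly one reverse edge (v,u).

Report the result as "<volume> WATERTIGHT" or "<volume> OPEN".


Per-triangle v0·(v1×v2)/6:
  t1: -1.6274
  t2: +0.7587
  t3: -3.1398
  t4: +0.3544
  t5: -0.8067
  t6: +4.4931
  t7: -0.2141
  t8: -0.3468
  t9: +1.4316
  t10: +1.9000
  t11: -0.2202
  t12: +2.7093
  t13: -0.0449
  t14: -0.2949
  t15: +0.6416
  t16: -0.0571
  t17: -2.3061
  t18: +1.1649
  t19: +2.7866
  t20: -0.2730
  t21: +0.3566
  t22: +1.3414
  t23: -0.2213
  t24: +0.6496
  t25: -0.4982
  t26: +3.8343
  t27: +2.1769
  t28: +4.2011
  t29: -0.1628
  t30: +2.6999
  t31: +0.4215
  t32: -1.6011
  t33: +2.7351
  t34: +3.1037
  t35: +2.8947
  t36: +0.6702
  t37: +5.0836
  t38: -0.5575
  t39: +0.9179
  t40: +0.0418
  t41: -0.2217
  t42: +10.3012
  t43: +0.1208
  t44: +1.8437
  t45: +0.3478
  t46: -2.0997
  t47: +3.1449
Σ = +48.4335 → |volume| = 48.43

Directed edges: 141 total; 9 unmatched, e.g. (-1.14,-0.56,2.33)→(-2.34,-1.62,2.96) → open.

48.43 OPEN
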